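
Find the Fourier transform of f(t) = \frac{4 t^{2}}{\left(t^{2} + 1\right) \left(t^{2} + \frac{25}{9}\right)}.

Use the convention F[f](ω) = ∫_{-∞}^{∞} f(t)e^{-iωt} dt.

F(ω) = - \frac{9 \pi e^{- \left|{\omega}\right|}}{4} + \frac{15 \pi e^{- \frac{5 \left|{\omega}\right|}{3}}}{4}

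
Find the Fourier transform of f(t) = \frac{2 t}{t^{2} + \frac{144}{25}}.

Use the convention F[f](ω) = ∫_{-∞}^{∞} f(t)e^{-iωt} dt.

F(ω) = - 2 i \pi e^{- \frac{12 \left|{\omega}\right|}{5}} \operatorname{sign}{\left(\omega \right)}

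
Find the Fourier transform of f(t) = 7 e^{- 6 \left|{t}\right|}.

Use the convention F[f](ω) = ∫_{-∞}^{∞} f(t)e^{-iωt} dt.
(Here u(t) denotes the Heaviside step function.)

F(ω) = \frac{84}{\omega^{2} + 36}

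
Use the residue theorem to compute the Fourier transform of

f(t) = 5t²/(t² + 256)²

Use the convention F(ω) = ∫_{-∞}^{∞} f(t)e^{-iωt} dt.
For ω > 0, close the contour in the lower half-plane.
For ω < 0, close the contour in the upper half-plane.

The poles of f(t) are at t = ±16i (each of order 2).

Let g(z) = f(z)e^{-iωz}; for large |z| the factor e^{-iωz} decays in the lower half-plane when ω > 0 and in the upper half-plane when ω < 0.

Case ω > 0 (lower half-plane, clockwise contour ⇒ F(ω) = -2πi·ΣRes):
  Res_{z = - 16 i} g(z) = \frac{5 i \left(1 - 16 \omega\right) e^{- 16 \omega}}{64} (pole of order 2)
  F(ω) = -2πi·ΣRes = \frac{5 \pi \left(1 - 16 \omega\right) e^{- 16 \omega}}{32}

Case ω < 0 (upper half-plane, counterclockwise contour ⇒ F(ω) = +2πi·ΣRes):
  Res_{z = 16 i} g(z) = \frac{5 i \left(- 16 \omega - 1\right) e^{16 \omega}}{64} (pole of order 2)
  F(ω) = 2πi·ΣRes = \frac{5 \pi \left(16 \omega + 1\right) e^{16 \omega}}{32}

Both cases combine into a single formula in |ω|:

F(ω) = \frac{5 \pi \left(1 - 16 \left|{\omega}\right|\right) e^{- 16 \left|{\omega}\right|}}{32}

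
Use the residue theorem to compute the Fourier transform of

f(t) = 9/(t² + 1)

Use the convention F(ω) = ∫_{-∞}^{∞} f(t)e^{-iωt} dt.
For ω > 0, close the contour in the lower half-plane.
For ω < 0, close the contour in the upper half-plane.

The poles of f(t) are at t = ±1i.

Let g(z) = f(z)e^{-iωz}; for large |z| the factor e^{-iωz} decays in the lower half-plane when ω > 0 and in the upper half-plane when ω < 0.

Case ω > 0 (lower half-plane, clockwise contour ⇒ F(ω) = -2πi·ΣRes):
  Res_{z = - i} g(z) = \frac{9 i e^{- \omega}}{2}
  F(ω) = -2πi·ΣRes = 9 \pi e^{- \omega}

Case ω < 0 (upper half-plane, counterclockwise contour ⇒ F(ω) = +2πi·ΣRes):
  Res_{z = i} g(z) = - \frac{9 i e^{\omega}}{2}
  F(ω) = 2πi·ΣRes = 9 \pi e^{\omega}

Both cases combine into a single formula in |ω|:

F(ω) = 9 \pi e^{- \left|{\omega}\right|}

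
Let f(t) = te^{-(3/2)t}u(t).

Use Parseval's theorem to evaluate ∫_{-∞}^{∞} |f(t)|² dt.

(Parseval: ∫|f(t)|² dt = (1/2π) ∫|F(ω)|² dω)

∫|f(t)|² dt = \frac{2}{27}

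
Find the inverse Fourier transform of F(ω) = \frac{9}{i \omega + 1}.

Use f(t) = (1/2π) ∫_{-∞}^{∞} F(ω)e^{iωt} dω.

f(t) = 9 e^{- t} u\left(t\right)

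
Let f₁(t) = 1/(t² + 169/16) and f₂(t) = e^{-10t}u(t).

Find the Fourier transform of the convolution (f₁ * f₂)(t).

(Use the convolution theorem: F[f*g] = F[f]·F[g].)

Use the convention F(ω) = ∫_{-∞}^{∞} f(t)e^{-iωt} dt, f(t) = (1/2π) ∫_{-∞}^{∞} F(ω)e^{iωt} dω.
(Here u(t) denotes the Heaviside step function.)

F[f₁*f₂](ω) = \frac{4 \pi e^{- \frac{13 \left|{\omega}\right|}{4}}}{13 \left(i \omega + 10\right)}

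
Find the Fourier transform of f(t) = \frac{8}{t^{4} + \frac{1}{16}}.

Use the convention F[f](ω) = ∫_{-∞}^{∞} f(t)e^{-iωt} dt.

F(ω) = 64 \pi e^{- \frac{\sqrt{2} \left|{\omega}\right|}{4}} \sin{\left(\frac{\sqrt{2} \left|{\omega}\right|}{4} + \frac{\pi}{4} \right)}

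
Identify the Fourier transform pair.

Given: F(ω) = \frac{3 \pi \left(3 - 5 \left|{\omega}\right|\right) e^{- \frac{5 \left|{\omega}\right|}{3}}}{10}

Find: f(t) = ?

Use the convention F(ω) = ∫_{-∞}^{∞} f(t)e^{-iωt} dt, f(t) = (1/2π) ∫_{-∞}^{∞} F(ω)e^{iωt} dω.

f(t) = \frac{3 t^{2}}{\left(t^{2} + \frac{25}{9}\right)^{2}}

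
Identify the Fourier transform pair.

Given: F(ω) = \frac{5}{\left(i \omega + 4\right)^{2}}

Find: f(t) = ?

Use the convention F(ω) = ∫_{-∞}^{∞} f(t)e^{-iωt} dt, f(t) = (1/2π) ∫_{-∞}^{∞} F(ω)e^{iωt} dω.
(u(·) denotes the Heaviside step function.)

f(t) = 5 t e^{- 4 t} u\left(t\right)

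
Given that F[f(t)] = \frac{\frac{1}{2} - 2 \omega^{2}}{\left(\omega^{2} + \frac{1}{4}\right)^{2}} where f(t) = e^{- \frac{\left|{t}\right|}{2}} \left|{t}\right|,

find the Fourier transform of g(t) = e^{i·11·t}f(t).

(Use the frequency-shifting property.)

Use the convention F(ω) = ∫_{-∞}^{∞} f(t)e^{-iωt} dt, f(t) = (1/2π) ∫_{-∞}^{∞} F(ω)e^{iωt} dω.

F[g](ω) = \frac{8 \left(1 - 4 \left(\omega - 11\right)^{2}\right)}{\left(4 \left(\omega - 11\right)^{2} + 1\right)^{2}}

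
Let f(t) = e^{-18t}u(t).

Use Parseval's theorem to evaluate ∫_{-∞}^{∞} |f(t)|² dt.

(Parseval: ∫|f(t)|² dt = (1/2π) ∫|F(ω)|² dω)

∫|f(t)|² dt = \frac{1}{36}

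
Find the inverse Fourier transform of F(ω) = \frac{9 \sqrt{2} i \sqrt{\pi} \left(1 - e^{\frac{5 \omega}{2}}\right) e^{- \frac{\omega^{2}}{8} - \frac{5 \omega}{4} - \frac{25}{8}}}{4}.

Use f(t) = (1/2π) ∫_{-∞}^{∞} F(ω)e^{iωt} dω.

f(t) = 9 e^{- 2 t^{2}} \sin{\left(5 t \right)}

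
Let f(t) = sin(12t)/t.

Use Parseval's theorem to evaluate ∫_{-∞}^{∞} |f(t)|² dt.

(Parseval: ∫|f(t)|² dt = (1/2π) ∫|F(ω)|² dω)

∫|f(t)|² dt = 12 \pi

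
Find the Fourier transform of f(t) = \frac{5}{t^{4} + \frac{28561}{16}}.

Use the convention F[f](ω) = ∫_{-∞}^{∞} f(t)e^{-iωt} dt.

F(ω) = \frac{40 \pi e^{- \frac{13 \sqrt{2} \left|{\omega}\right|}{4}} \sin{\left(\frac{13 \sqrt{2} \left|{\omega}\right|}{4} + \frac{\pi}{4} \right)}}{2197}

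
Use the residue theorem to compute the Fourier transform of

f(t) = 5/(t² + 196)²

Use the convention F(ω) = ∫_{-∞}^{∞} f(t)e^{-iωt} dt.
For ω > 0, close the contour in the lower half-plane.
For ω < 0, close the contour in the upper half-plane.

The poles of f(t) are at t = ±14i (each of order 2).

Let g(z) = f(z)e^{-iωz}; for large |z| the factor e^{-iωz} decays in the lower half-plane when ω > 0 and in the upper half-plane when ω < 0.

Case ω > 0 (lower half-plane, clockwise contour ⇒ F(ω) = -2πi·ΣRes):
  Res_{z = - 14 i} g(z) = \frac{5 i \left(14 \omega + 1\right) e^{- 14 \omega}}{10976} (pole of order 2)
  F(ω) = -2πi·ΣRes = \frac{5 \pi \left(14 \omega + 1\right) e^{- 14 \omega}}{5488}

Case ω < 0 (upper half-plane, counterclockwise contour ⇒ F(ω) = +2πi·ΣRes):
  Res_{z = 14 i} g(z) = \frac{5 i \left(14 \omega - 1\right) e^{14 \omega}}{10976} (pole of order 2)
  F(ω) = 2πi·ΣRes = \frac{5 \pi \left(1 - 14 \omega\right) e^{14 \omega}}{5488}

Both cases combine into a single formula in |ω|:

F(ω) = \frac{5 \pi \left(14 \left|{\omega}\right| + 1\right) e^{- 14 \left|{\omega}\right|}}{5488}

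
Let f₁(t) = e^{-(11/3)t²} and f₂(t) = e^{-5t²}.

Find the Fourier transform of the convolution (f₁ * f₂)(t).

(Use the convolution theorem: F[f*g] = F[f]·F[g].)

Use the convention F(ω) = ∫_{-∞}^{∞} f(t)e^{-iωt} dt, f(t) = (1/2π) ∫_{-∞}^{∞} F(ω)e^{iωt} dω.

F[f₁*f₂](ω) = \frac{\sqrt{165} \pi e^{- \frac{13 \omega^{2}}{110}}}{55}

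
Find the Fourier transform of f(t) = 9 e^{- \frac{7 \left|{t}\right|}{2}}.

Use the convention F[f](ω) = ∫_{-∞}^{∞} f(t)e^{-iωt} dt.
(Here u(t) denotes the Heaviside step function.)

F(ω) = \frac{252}{4 \omega^{2} + 49}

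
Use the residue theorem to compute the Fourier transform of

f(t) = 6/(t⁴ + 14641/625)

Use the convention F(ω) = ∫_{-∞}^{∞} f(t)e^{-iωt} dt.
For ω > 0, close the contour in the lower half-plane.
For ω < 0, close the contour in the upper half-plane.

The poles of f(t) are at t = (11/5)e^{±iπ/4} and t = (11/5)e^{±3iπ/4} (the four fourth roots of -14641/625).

Let g(z) = f(z)e^{-iωz}; for large |z| the factor e^{-iωz} decays in the lower half-plane when ω > 0 and in the upper half-plane when ω < 0.

Case ω > 0 (lower half-plane, clockwise contour ⇒ F(ω) = -2πi·ΣRes):
  Res_{z = - \frac{11 \sqrt{2}}{10} - \frac{11 \sqrt{2} i}{10}} g(z) = \frac{375 \sqrt{2} i \left(1 - i\right) e^{\frac{11 \sqrt{2} \omega \left(-1 + i\right)}{10}}}{5324}
  Res_{z = \frac{11 \sqrt{2}}{10} - \frac{11 \sqrt{2} i}{10}} g(z) = \frac{375 \sqrt{2} i \left(1 + i\right) e^{- \frac{11 \sqrt{2} \omega \left(1 + i\right)}{10}}}{5324}
  F(ω) = -2πi·ΣRes = \frac{375 \sqrt{2} \pi \left(1 - i\right) \left(e^{\frac{11 \sqrt{2} i \omega}{5}} + i\right) e^{- \frac{11 \sqrt{2} \omega \left(1 + i\right)}{10}}}{2662} = \frac{750 \pi e^{- \frac{11 \sqrt{2} \omega}{10}} \sin{\left(\frac{11 \sqrt{2} \omega}{10} + \frac{\pi}{4} \right)}}{1331}

Case ω < 0 (upper half-plane, counterclockwise contour ⇒ F(ω) = +2πi·ΣRes):
  Res_{z = \frac{11 \sqrt{2}}{10} + \frac{11 \sqrt{2} i}{10}} g(z) = \frac{375 \sqrt{2} i \left(-1 + i\right) e^{\frac{11 \sqrt{2} \omega \left(1 - i\right)}{10}}}{5324}
  Res_{z = - \frac{11 \sqrt{2}}{10} + \frac{11 \sqrt{2} i}{10}} g(z) = \frac{375 \sqrt{2} \left(1 - i\right) e^{\frac{11 \sqrt{2} \omega \left(1 + i\right)}{10}}}{5324}
  F(ω) = 2πi·ΣRes = - \frac{375 \sqrt{2} i \pi \left(i \left(1 - i\right) e^{\frac{11 \sqrt{2} \omega \left(1 - i\right)}{10}} - \left(1 - i\right) e^{\frac{11 \sqrt{2} \omega \left(1 + i\right)}{10}}\right)}{2662} = \frac{750 \pi e^{\frac{11 \sqrt{2} \omega}{10}} \cos{\left(\frac{11 \sqrt{2} \omega}{10} + \frac{\pi}{4} \right)}}{1331}

Both cases combine into a single formula in |ω|:

F(ω) = \frac{750 \pi e^{- \frac{11 \sqrt{2} \left|{\omega}\right|}{10}} \sin{\left(\frac{11 \sqrt{2} \left|{\omega}\right|}{10} + \frac{\pi}{4} \right)}}{1331}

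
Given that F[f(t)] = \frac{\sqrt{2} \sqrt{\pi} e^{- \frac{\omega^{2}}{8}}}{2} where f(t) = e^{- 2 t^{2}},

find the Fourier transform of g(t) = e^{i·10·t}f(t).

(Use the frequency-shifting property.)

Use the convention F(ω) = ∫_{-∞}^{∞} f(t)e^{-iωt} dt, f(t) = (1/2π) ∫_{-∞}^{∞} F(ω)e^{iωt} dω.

F[g](ω) = \frac{\sqrt{2} \sqrt{\pi} e^{- \frac{\left(\omega - 10\right)^{2}}{8}}}{2}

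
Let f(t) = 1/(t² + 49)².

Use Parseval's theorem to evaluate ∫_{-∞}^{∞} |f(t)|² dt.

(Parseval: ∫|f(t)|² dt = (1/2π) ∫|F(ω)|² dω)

∫|f(t)|² dt = \frac{5 \pi}{13176688}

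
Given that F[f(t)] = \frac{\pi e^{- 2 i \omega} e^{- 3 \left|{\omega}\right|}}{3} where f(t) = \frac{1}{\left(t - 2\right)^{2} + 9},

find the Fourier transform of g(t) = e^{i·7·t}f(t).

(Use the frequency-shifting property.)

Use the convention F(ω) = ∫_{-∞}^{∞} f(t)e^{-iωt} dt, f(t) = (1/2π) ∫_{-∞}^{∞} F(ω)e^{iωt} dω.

F[g](ω) = \frac{\pi e^{- 2 i \left(\omega - 7\right) - 3 \left|{\omega - 7}\right|}}{3}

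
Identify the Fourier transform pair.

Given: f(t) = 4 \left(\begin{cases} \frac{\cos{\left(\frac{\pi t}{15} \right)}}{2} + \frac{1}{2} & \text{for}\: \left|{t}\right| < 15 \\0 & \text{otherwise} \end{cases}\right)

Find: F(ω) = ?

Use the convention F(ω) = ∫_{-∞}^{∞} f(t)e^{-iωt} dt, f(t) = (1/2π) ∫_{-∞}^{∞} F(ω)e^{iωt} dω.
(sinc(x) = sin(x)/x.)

F(ω) = - \frac{60 \pi^{2} \operatorname{sinc}{\left(15 \omega \right)}}{225 \omega^{2} - \pi^{2}}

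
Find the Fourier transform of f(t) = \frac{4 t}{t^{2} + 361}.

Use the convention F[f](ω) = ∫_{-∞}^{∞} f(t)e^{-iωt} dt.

F(ω) = - 4 i \pi e^{- 19 \left|{\omega}\right|} \operatorname{sign}{\left(\omega \right)}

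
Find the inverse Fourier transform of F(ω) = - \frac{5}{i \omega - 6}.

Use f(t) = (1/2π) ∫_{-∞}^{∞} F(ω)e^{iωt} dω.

f(t) = 5 e^{6 t} u\left(- t\right)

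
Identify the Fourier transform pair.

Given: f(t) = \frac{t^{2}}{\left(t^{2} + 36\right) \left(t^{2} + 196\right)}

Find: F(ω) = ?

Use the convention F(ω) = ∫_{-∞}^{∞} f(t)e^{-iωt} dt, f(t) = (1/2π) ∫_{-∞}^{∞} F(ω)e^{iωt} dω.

F(ω) = \frac{\pi \left(7 - 3 e^{8 \left|{\omega}\right|}\right) e^{- 14 \left|{\omega}\right|}}{80}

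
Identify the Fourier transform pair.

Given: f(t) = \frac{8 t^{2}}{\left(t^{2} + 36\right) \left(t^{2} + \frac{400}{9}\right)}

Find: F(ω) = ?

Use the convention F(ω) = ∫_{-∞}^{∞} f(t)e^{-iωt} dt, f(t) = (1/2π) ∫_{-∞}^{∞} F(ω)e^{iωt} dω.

F(ω) = - \frac{108 \pi e^{- 6 \left|{\omega}\right|}}{19} + \frac{120 \pi e^{- \frac{20 \left|{\omega}\right|}{3}}}{19}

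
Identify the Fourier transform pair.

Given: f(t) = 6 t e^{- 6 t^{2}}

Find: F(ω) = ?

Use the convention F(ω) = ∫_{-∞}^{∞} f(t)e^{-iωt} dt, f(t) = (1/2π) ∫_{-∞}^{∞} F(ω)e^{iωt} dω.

F(ω) = - \frac{\sqrt{6} i \sqrt{\pi} \omega e^{- \frac{\omega^{2}}{24}}}{12}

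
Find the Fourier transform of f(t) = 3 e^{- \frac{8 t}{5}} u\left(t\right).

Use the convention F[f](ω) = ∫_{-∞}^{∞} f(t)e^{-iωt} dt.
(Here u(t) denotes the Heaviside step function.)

F(ω) = \frac{15}{5 i \omega + 8}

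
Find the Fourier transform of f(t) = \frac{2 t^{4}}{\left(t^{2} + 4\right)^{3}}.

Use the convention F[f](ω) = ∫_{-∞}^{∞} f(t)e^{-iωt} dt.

F(ω) = \frac{\pi \left(4 \omega^{2} - 10 \left|{\omega}\right| + 3\right) e^{- 2 \left|{\omega}\right|}}{8}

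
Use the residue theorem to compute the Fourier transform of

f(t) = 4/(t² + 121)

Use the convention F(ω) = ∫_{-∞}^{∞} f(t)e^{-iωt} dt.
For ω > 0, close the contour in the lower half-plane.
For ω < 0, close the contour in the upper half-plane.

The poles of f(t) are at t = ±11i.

Let g(z) = f(z)e^{-iωz}; for large |z| the factor e^{-iωz} decays in the lower half-plane when ω > 0 and in the upper half-plane when ω < 0.

Case ω > 0 (lower half-plane, clockwise contour ⇒ F(ω) = -2πi·ΣRes):
  Res_{z = - 11 i} g(z) = \frac{2 i e^{- 11 \omega}}{11}
  F(ω) = -2πi·ΣRes = \frac{4 \pi e^{- 11 \omega}}{11}

Case ω < 0 (upper half-plane, counterclockwise contour ⇒ F(ω) = +2πi·ΣRes):
  Res_{z = 11 i} g(z) = - \frac{2 i e^{11 \omega}}{11}
  F(ω) = 2πi·ΣRes = \frac{4 \pi e^{11 \omega}}{11}

Both cases combine into a single formula in |ω|:

F(ω) = \frac{4 \pi e^{- 11 \left|{\omega}\right|}}{11}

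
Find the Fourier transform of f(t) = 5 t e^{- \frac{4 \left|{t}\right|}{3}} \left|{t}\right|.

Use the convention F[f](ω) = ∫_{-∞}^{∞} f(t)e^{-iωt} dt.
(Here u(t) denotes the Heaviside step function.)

F(ω) = \frac{4860 i \omega \left(3 \omega^{2} - 16\right)}{\left(9 \omega^{2} + 16\right)^{3}}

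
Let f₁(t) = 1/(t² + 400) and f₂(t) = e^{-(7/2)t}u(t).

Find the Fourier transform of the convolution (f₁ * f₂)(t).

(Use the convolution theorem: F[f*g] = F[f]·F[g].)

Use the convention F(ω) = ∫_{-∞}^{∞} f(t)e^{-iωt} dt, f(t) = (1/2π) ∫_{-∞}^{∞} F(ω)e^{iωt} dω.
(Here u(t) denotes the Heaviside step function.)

F[f₁*f₂](ω) = \frac{\pi e^{- 20 \left|{\omega}\right|}}{10 \left(2 i \omega + 7\right)}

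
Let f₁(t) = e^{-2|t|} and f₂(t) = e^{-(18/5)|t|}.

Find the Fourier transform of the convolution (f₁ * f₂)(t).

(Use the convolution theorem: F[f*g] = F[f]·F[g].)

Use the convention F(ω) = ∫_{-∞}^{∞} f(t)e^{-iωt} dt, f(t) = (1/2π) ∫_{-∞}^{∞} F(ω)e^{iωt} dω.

F[f₁*f₂](ω) = \frac{720}{\left(\omega^{2} + 4\right) \left(25 \omega^{2} + 324\right)}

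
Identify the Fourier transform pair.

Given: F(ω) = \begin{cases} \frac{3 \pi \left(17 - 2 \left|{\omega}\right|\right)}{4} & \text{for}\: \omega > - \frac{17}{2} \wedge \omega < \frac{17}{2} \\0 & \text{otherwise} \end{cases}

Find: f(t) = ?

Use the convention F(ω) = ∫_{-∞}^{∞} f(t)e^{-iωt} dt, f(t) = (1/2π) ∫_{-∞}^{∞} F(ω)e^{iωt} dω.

f(t) = \frac{3 \sin^{2}{\left(\frac{17 t}{4} \right)}}{t^{2}}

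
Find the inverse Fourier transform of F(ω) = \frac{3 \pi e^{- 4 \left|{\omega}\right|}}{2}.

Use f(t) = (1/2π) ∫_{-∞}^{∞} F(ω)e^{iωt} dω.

f(t) = \frac{6}{t^{2} + 16}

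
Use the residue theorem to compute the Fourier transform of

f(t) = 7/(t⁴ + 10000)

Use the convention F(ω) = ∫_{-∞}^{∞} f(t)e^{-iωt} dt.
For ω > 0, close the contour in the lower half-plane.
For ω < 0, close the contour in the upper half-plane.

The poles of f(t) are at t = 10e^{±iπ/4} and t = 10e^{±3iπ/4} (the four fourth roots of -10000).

Let g(z) = f(z)e^{-iωz}; for large |z| the factor e^{-iωz} decays in the lower half-plane when ω > 0 and in the upper half-plane when ω < 0.

Case ω > 0 (lower half-plane, clockwise contour ⇒ F(ω) = -2πi·ΣRes):
  Res_{z = - 5 \sqrt{2} - 5 \sqrt{2} i} g(z) = \frac{7 \sqrt{2} i \left(1 - i\right) e^{5 \sqrt{2} \omega \left(-1 + i\right)}}{8000}
  Res_{z = 5 \sqrt{2} - 5 \sqrt{2} i} g(z) = \frac{7 \sqrt{2} i \left(1 + i\right) e^{- 5 \sqrt{2} \omega \left(1 + i\right)}}{8000}
  F(ω) = -2πi·ΣRes = \frac{7 \sqrt{2} \pi \left(1 - i\right) \left(e^{10 \sqrt{2} i \omega} + i\right) e^{- 5 \sqrt{2} \omega \left(1 + i\right)}}{4000} = \frac{7 \pi e^{- 5 \sqrt{2} \omega} \sin{\left(5 \sqrt{2} \omega + \frac{\pi}{4} \right)}}{1000}

Case ω < 0 (upper half-plane, counterclockwise contour ⇒ F(ω) = +2πi·ΣRes):
  Res_{z = 5 \sqrt{2} + 5 \sqrt{2} i} g(z) = \frac{7 \sqrt{2} i \left(-1 + i\right) e^{5 \sqrt{2} \omega \left(1 - i\right)}}{8000}
  Res_{z = - 5 \sqrt{2} + 5 \sqrt{2} i} g(z) = \frac{7 \sqrt{2} \left(1 - i\right) e^{5 \sqrt{2} \omega \left(1 + i\right)}}{8000}
  F(ω) = 2πi·ΣRes = - \frac{7 \sqrt{2} i \pi \left(i \left(1 - i\right) e^{5 \sqrt{2} \omega \left(1 - i\right)} - \left(1 - i\right) e^{5 \sqrt{2} \omega \left(1 + i\right)}\right)}{4000} = \frac{7 \pi e^{5 \sqrt{2} \omega} \cos{\left(5 \sqrt{2} \omega + \frac{\pi}{4} \right)}}{1000}

Both cases combine into a single formula in |ω|:

F(ω) = \frac{7 \pi e^{- 5 \sqrt{2} \left|{\omega}\right|} \sin{\left(5 \sqrt{2} \left|{\omega}\right| + \frac{\pi}{4} \right)}}{1000}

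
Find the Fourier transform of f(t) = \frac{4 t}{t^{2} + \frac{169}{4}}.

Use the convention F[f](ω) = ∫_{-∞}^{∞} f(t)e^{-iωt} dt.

F(ω) = - 4 i \pi e^{- \frac{13 \left|{\omega}\right|}{2}} \operatorname{sign}{\left(\omega \right)}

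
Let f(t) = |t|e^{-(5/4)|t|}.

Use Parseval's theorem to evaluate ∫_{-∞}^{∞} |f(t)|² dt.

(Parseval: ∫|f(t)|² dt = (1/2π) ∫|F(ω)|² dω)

∫|f(t)|² dt = \frac{32}{125}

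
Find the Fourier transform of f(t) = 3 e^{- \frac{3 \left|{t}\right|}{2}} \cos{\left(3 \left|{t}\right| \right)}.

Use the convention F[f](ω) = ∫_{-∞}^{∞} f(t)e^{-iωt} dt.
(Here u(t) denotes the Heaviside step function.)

F(ω) = \frac{36 \left(4 \omega^{2} + 45\right)}{16 \omega^{4} - 216 \omega^{2} + 2025}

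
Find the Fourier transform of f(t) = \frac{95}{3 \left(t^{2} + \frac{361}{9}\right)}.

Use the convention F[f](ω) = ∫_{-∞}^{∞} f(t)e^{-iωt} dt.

F(ω) = 5 \pi e^{- \frac{19 \left|{\omega}\right|}{3}}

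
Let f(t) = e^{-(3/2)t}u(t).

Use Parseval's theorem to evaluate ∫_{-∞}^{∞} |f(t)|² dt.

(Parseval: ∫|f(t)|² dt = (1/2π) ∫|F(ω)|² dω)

∫|f(t)|² dt = \frac{1}{3}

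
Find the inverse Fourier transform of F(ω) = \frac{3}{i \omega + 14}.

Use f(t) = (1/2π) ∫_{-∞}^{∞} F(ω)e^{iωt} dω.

f(t) = 3 e^{- 14 t} u\left(t\right)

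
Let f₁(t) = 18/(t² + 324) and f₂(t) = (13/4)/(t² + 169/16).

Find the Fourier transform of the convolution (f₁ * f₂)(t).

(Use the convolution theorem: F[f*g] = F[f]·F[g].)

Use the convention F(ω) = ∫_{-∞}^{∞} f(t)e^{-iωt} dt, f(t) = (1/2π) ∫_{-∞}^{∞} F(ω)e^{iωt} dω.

F[f₁*f₂](ω) = \pi^{2} e^{- \frac{85 \left|{\omega}\right|}{4}}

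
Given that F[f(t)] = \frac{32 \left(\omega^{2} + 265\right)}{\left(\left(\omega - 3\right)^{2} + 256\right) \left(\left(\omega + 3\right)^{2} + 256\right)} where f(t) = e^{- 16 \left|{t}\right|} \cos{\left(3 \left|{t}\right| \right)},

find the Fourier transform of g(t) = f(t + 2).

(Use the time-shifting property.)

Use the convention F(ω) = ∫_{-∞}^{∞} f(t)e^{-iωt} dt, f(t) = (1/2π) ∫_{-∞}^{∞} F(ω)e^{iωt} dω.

F[g](ω) = \frac{32 \left(\omega^{2} + 265\right) e^{2 i \omega}}{\omega^{4} + 494 \omega^{2} + 70225}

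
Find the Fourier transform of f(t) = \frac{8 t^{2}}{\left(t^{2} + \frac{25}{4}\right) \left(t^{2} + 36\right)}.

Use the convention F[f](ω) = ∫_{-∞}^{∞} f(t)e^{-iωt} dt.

F(ω) = \frac{192 \pi e^{- 6 \left|{\omega}\right|}}{119} - \frac{80 \pi e^{- \frac{5 \left|{\omega}\right|}{2}}}{119}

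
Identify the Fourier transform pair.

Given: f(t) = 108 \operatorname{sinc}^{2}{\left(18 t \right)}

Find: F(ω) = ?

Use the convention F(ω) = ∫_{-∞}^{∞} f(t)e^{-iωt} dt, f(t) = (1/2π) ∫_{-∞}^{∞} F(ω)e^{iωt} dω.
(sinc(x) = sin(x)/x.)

F(ω) = \begin{cases} \frac{\pi \left(36 - \left|{\omega}\right|\right)}{6} & \text{for}\: \omega > -36 \wedge \omega < 36 \\0 & \text{otherwise} \end{cases}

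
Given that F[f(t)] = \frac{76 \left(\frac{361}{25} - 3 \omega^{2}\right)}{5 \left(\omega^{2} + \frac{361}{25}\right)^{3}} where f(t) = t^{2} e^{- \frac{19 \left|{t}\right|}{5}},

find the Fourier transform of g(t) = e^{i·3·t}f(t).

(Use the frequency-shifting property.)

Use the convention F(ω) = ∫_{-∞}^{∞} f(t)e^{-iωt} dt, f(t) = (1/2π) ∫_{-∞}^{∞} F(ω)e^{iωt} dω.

F[g](ω) = \frac{9500 \left(361 - 75 \left(\omega - 3\right)^{2}\right)}{\left(25 \left(\omega - 3\right)^{2} + 361\right)^{3}}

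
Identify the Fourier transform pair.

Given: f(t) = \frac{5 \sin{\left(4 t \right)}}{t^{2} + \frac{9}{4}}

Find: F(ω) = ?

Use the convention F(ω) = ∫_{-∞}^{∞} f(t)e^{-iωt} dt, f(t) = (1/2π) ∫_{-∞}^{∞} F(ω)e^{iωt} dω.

F(ω) = \frac{5 i \pi e^{- \frac{3 \left|{\omega + 4}\right|}{2}}}{3} - \frac{5 i \pi e^{- \frac{3 \left|{\omega - 4}\right|}{2}}}{3}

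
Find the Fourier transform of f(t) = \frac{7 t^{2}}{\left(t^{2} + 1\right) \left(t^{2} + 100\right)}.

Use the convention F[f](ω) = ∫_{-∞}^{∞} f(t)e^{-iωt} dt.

F(ω) = \frac{7 \pi \left(10 - e^{9 \left|{\omega}\right|}\right) e^{- 10 \left|{\omega}\right|}}{99}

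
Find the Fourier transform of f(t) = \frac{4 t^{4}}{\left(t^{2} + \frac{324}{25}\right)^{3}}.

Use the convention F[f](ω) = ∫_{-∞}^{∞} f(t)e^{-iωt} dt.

F(ω) = \frac{\pi \left(108 \omega^{2} - 150 \left|{\omega}\right| + 25\right) e^{- \frac{18 \left|{\omega}\right|}{5}}}{60}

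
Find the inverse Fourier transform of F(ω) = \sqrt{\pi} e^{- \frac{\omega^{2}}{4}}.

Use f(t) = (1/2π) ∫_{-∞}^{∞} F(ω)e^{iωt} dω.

f(t) = e^{- t^{2}}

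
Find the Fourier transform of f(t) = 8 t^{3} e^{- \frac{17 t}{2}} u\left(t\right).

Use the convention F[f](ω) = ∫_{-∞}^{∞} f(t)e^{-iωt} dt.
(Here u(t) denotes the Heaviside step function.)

F(ω) = \frac{768}{\left(2 i \omega + 17\right)^{4}}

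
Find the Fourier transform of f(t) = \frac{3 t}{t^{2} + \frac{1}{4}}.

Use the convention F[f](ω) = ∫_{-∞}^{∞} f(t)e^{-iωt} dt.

F(ω) = - 3 i \pi e^{- \frac{\left|{\omega}\right|}{2}} \operatorname{sign}{\left(\omega \right)}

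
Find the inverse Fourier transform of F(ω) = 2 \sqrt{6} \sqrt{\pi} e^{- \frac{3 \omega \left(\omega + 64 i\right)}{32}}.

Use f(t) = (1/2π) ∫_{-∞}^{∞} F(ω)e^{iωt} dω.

f(t) = 8 e^{- \frac{8 \left(t - 6\right)^{2}}{3}}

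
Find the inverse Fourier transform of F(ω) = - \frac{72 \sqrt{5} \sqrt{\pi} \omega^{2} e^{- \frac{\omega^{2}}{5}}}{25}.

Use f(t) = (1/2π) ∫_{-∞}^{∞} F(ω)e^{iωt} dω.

f(t) = 9 \left(5 t^{2} - 2\right) e^{- \frac{5 t^{2}}{4}}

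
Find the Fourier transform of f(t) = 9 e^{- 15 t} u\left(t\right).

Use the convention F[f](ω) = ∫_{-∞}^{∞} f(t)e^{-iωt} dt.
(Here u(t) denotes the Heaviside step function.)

F(ω) = \frac{9}{i \omega + 15}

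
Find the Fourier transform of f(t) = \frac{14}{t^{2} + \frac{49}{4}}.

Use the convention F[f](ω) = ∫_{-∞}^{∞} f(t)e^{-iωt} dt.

F(ω) = 4 \pi e^{- \frac{7 \left|{\omega}\right|}{2}}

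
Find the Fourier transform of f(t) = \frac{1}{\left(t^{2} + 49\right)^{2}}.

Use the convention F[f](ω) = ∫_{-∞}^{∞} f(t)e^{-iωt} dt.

F(ω) = \frac{\pi \left(7 \left|{\omega}\right| + 1\right) e^{- 7 \left|{\omega}\right|}}{686}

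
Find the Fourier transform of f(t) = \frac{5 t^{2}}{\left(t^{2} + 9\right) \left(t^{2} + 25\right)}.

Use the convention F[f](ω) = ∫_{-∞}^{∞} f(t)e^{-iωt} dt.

F(ω) = \frac{5 \pi \left(5 - 3 e^{2 \left|{\omega}\right|}\right) e^{- 5 \left|{\omega}\right|}}{16}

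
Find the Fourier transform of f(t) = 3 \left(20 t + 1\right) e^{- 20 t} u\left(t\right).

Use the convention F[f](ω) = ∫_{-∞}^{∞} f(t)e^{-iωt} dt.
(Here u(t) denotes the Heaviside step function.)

F(ω) = \frac{3 \left(- i \omega - 40\right)}{\omega^{2} - 40 i \omega - 400}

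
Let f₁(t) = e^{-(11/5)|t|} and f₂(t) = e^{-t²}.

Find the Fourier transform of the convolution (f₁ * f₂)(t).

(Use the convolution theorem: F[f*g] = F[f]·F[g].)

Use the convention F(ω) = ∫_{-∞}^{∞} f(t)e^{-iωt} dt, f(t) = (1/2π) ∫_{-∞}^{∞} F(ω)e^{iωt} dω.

F[f₁*f₂](ω) = \frac{110 \sqrt{\pi} e^{- \frac{\omega^{2}}{4}}}{25 \omega^{2} + 121}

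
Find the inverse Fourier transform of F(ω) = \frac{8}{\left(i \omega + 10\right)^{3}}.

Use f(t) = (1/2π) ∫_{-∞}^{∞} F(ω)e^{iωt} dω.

f(t) = 4 t^{2} e^{- 10 t} u\left(t\right)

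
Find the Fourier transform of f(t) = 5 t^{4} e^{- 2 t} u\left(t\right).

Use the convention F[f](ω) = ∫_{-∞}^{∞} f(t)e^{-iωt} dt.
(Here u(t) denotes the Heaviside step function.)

F(ω) = \frac{120}{\left(i \omega + 2\right)^{5}}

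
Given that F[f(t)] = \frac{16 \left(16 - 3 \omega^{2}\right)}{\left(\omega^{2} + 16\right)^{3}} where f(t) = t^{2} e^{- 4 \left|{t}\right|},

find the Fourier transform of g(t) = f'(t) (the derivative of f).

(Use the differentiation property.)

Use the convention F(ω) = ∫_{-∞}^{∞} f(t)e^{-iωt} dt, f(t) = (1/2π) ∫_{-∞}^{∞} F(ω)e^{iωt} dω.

F[g](ω) = - \frac{16 i \omega \left(3 \omega^{2} - 16\right)}{\left(\omega^{2} + 16\right)^{3}}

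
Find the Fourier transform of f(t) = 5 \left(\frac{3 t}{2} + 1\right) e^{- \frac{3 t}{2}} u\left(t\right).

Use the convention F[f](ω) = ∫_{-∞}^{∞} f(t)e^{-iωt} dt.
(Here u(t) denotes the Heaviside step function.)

F(ω) = \frac{20 \left(- i \omega - 3\right)}{4 \omega^{2} - 12 i \omega - 9}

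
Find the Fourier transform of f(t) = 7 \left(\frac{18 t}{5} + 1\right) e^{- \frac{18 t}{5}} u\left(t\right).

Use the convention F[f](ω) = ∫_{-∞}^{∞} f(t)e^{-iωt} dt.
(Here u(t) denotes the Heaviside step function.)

F(ω) = \frac{35 \left(- 5 i \omega - 36\right)}{25 \omega^{2} - 180 i \omega - 324}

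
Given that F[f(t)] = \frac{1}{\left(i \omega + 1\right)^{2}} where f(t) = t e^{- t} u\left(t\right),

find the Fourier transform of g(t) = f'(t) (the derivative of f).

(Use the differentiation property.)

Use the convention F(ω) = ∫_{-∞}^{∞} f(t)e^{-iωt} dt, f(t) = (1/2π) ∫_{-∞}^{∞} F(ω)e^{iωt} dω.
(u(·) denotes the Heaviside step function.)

F[g](ω) = \frac{i \omega}{\left(i \omega + 1\right)^{2}}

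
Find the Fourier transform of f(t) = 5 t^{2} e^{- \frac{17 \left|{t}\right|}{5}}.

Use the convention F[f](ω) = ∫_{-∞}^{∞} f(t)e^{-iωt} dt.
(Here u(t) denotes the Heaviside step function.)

F(ω) = \frac{42500 \left(289 - 75 \omega^{2}\right)}{\left(25 \omega^{2} + 289\right)^{3}}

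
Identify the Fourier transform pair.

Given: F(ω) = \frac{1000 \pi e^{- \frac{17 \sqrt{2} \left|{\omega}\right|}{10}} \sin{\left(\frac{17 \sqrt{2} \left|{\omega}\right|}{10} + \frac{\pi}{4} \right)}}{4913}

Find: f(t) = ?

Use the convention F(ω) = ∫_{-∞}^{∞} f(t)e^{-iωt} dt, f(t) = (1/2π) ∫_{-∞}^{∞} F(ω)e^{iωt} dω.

f(t) = \frac{8}{t^{4} + \frac{83521}{625}}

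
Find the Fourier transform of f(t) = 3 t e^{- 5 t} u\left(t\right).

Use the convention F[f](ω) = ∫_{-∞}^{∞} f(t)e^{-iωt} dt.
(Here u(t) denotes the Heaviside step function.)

F(ω) = \frac{3}{\left(i \omega + 5\right)^{2}}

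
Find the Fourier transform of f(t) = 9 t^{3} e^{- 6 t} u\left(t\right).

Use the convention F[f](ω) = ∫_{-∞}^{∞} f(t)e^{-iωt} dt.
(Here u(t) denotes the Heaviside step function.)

F(ω) = \frac{54}{\left(i \omega + 6\right)^{4}}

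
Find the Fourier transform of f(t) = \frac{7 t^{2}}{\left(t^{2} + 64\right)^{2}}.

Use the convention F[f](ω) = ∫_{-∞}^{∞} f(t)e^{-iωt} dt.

F(ω) = \frac{7 \pi \left(1 - 8 \left|{\omega}\right|\right) e^{- 8 \left|{\omega}\right|}}{16}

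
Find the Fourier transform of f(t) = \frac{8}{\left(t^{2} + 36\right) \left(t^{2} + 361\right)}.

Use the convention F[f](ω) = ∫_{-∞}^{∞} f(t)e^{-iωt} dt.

F(ω) = \frac{4 \pi \left(19 e^{13 \left|{\omega}\right|} - 6\right) e^{- 19 \left|{\omega}\right|}}{18525}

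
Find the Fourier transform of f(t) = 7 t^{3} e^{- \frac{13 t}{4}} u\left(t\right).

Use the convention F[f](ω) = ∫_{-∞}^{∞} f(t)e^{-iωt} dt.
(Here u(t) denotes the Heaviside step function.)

F(ω) = \frac{10752}{\left(4 i \omega + 13\right)^{4}}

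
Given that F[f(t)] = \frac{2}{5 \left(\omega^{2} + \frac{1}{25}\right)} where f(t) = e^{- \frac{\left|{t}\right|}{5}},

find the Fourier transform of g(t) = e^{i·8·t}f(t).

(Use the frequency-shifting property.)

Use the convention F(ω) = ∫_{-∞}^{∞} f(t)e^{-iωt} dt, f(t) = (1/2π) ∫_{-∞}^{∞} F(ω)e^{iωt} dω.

F[g](ω) = \frac{10}{25 \left(\omega - 8\right)^{2} + 1}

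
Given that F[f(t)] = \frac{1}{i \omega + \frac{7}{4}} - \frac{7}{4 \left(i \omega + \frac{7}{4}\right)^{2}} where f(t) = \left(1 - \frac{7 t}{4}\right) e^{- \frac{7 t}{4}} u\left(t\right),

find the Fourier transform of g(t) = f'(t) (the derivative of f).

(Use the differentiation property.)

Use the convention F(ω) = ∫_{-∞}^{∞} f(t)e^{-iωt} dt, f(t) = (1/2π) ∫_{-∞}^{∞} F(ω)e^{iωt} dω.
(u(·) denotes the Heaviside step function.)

F[g](ω) = \frac{16 \omega^{2}}{16 \omega^{2} - 56 i \omega - 49}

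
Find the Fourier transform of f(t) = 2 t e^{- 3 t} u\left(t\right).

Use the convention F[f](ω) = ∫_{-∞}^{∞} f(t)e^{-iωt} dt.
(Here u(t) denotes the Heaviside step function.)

F(ω) = \frac{2}{\left(i \omega + 3\right)^{2}}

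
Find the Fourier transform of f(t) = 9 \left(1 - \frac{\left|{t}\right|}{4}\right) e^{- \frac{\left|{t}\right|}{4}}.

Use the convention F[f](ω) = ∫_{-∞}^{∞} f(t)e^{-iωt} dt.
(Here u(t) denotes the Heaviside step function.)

F(ω) = \frac{2304 \omega^{2}}{\left(16 \omega^{2} + 1\right)^{2}}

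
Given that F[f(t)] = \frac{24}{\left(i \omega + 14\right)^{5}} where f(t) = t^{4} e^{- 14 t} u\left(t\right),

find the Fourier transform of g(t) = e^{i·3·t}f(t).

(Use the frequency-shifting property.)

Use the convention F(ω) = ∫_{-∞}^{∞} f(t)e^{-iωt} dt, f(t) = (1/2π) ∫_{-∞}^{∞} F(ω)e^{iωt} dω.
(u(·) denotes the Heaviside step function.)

F[g](ω) = \frac{24}{\left(i \left(\omega - 3\right) + 14\right)^{5}}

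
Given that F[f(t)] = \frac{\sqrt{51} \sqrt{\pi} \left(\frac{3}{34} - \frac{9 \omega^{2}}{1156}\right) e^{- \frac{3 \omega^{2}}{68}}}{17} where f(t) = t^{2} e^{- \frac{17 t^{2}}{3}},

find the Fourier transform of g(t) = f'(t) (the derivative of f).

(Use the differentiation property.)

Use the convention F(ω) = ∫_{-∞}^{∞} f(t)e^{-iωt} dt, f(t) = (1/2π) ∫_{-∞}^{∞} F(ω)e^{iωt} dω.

F[g](ω) = \frac{3 \sqrt{51} i \sqrt{\pi} \omega \left(34 - 3 \omega^{2}\right) e^{- \frac{3 \omega^{2}}{68}}}{19652}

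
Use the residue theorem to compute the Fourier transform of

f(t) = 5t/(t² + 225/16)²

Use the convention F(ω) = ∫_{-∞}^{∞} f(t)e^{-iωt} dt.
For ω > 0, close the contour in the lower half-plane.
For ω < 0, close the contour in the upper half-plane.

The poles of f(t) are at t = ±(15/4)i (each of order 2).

Let g(z) = f(z)e^{-iωz}; for large |z| the factor e^{-iωz} decays in the lower half-plane when ω > 0 and in the upper half-plane when ω < 0.

Case ω > 0 (lower half-plane, clockwise contour ⇒ F(ω) = -2πi·ΣRes):
  Res_{z = - \frac{15 i}{4}} g(z) = \frac{\omega e^{- \frac{15 \omega}{4}}}{3} (pole of order 2)
  F(ω) = -2πi·ΣRes = - \frac{2 i \pi \omega e^{- \frac{15 \omega}{4}}}{3}

Case ω < 0 (upper half-plane, counterclockwise contour ⇒ F(ω) = +2πi·ΣRes):
  Res_{z = \frac{15 i}{4}} g(z) = - \frac{\omega e^{\frac{15 \omega}{4}}}{3} (pole of order 2)
  F(ω) = 2πi·ΣRes = - \frac{2 i \pi \omega e^{\frac{15 \omega}{4}}}{3}

Both cases combine into a single formula in |ω|:

F(ω) = - \frac{2 i \pi \omega e^{- \frac{15 \left|{\omega}\right|}{4}}}{3}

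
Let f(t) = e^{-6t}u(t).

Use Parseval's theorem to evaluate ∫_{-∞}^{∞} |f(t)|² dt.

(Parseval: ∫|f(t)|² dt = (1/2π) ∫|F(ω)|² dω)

∫|f(t)|² dt = \frac{1}{12}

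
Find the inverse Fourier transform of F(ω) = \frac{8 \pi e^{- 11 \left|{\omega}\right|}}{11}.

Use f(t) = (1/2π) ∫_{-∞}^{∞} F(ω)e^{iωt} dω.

f(t) = \frac{8}{t^{2} + 121}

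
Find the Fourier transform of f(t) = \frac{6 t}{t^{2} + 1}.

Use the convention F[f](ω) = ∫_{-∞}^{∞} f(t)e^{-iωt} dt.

F(ω) = - 6 i \pi e^{- \left|{\omega}\right|} \operatorname{sign}{\left(\omega \right)}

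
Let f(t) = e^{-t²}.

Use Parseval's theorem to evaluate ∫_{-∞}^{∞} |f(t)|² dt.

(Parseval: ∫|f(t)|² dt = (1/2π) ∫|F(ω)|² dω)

∫|f(t)|² dt = \frac{\sqrt{2} \sqrt{\pi}}{2}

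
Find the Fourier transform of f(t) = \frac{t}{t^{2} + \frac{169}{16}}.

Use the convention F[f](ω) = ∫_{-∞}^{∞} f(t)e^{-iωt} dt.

F(ω) = - i \pi e^{- \frac{13 \left|{\omega}\right|}{4}} \operatorname{sign}{\left(\omega \right)}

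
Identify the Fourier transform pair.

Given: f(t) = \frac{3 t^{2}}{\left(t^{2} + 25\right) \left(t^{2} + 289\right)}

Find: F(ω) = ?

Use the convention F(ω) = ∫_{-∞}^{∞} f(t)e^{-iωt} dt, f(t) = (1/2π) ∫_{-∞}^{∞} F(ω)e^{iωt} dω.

F(ω) = \frac{\pi \left(17 - 5 e^{12 \left|{\omega}\right|}\right) e^{- 17 \left|{\omega}\right|}}{88}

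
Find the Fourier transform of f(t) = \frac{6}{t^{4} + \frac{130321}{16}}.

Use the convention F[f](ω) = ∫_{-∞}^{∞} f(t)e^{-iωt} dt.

F(ω) = \frac{48 \pi e^{- \frac{19 \sqrt{2} \left|{\omega}\right|}{4}} \sin{\left(\frac{19 \sqrt{2} \left|{\omega}\right|}{4} + \frac{\pi}{4} \right)}}{6859}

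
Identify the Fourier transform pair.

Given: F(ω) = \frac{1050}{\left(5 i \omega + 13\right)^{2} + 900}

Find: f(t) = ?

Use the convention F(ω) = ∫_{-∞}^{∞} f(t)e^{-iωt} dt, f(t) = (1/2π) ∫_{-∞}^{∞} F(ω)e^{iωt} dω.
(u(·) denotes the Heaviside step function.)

f(t) = 7 e^{- \frac{13 t}{5}} \sin{\left(6 t \right)} u\left(t\right)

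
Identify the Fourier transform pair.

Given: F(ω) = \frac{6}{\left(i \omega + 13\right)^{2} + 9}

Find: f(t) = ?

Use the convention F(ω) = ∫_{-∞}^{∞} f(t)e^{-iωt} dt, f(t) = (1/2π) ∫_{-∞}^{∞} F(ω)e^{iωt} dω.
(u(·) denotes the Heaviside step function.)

f(t) = 2 e^{- 13 t} \sin{\left(3 t \right)} u\left(t\right)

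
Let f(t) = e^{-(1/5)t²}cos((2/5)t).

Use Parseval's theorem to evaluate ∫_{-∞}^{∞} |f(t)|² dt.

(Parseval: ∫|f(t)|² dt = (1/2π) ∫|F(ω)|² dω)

∫|f(t)|² dt = \frac{\sqrt{10} \sqrt{\pi} \left(1 + e^{\frac{2}{5}}\right)}{4 e^{\frac{2}{5}}}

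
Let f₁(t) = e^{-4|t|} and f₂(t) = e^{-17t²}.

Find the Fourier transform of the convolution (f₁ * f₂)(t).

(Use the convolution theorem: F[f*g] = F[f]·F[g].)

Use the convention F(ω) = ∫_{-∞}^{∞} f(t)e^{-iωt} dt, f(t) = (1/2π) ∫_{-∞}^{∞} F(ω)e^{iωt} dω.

F[f₁*f₂](ω) = \frac{8 \sqrt{17} \sqrt{\pi} e^{- \frac{\omega^{2}}{68}}}{17 \left(\omega^{2} + 16\right)}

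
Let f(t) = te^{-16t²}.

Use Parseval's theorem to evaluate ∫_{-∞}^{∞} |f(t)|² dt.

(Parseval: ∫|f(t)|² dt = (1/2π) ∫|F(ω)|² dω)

∫|f(t)|² dt = \frac{\sqrt{2} \sqrt{\pi}}{512}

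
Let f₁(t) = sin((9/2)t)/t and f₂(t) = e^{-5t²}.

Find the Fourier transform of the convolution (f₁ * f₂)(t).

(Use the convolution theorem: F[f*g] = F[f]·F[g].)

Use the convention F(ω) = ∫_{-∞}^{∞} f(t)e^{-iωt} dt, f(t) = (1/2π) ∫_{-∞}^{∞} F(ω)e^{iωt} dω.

F[f₁*f₂](ω) = \begin{cases} \frac{\sqrt{5} \pi^{\frac{3}{2}} e^{- \frac{\omega^{2}}{20}}}{5} & \text{for}\: \omega > - \frac{9}{2} \wedge \omega < \frac{9}{2} \\0 & \text{otherwise} \end{cases}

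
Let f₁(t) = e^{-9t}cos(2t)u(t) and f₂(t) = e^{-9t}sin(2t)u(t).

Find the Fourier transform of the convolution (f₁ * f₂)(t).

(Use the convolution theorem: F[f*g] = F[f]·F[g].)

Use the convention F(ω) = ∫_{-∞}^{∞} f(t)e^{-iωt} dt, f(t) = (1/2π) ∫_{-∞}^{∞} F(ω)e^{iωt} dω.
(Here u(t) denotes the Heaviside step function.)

F[f₁*f₂](ω) = \frac{2 \left(i \omega + 9\right)}{\left(\left(i \omega + 9\right)^{2} + 4\right)^{2}}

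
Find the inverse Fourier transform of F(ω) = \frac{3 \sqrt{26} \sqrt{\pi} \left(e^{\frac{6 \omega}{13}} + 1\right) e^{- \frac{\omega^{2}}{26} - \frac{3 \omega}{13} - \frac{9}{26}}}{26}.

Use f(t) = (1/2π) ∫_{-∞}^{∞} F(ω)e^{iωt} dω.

f(t) = 3 e^{- \frac{13 t^{2}}{2}} \cos{\left(3 t \right)}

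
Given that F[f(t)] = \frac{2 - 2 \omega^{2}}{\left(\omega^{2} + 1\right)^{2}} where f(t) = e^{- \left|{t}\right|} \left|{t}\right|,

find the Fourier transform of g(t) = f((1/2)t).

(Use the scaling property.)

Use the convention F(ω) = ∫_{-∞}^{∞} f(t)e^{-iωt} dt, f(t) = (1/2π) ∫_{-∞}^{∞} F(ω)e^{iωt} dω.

F[g](ω) = \frac{4 \left(1 - 4 \omega^{2}\right)}{\left(4 \omega^{2} + 1\right)^{2}}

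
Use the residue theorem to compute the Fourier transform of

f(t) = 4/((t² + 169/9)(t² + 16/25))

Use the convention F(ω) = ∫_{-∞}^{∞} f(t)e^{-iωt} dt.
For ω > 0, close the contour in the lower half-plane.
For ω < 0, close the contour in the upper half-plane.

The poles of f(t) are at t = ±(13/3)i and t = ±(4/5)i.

Let g(z) = f(z)e^{-iωz}; for large |z| the factor e^{-iωz} decays in the lower half-plane when ω > 0 and in the upper half-plane when ω < 0.

Case ω > 0 (lower half-plane, clockwise contour ⇒ F(ω) = -2πi·ΣRes):
  Res_{z = - \frac{13 i}{3}} g(z) = - \frac{1350 i e^{- \frac{13 \omega}{3}}}{53053}
  Res_{z = - \frac{4 i}{5}} g(z) = \frac{1125 i e^{- \frac{4 \omega}{5}}}{8162}
  F(ω) = -2πi·ΣRes = - \frac{2700 \pi e^{- \frac{13 \omega}{3}}}{53053} + \frac{1125 \pi e^{- \frac{4 \omega}{5}}}{4081}

Case ω < 0 (upper half-plane, counterclockwise contour ⇒ F(ω) = +2πi·ΣRes):
  Res_{z = \frac{13 i}{3}} g(z) = \frac{1350 i e^{\frac{13 \omega}{3}}}{53053}
  Res_{z = \frac{4 i}{5}} g(z) = - \frac{1125 i e^{\frac{4 \omega}{5}}}{8162}
  F(ω) = 2πi·ΣRes = \frac{225 \pi \left(65 e^{\frac{4 \omega}{5}} - 12 e^{\frac{13 \omega}{3}}\right)}{53053}

Both cases combine into a single formula in |ω|:

F(ω) = - \frac{2700 \pi e^{- \frac{13 \left|{\omega}\right|}{3}}}{53053} + \frac{1125 \pi e^{- \frac{4 \left|{\omega}\right|}{5}}}{4081}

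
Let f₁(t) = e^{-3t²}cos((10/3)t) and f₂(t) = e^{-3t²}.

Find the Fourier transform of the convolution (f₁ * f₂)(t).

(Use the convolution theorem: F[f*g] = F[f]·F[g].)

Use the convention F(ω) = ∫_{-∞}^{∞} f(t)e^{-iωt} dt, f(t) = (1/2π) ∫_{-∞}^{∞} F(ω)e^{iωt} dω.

F[f₁*f₂](ω) = \frac{\pi \left(e^{\frac{10 \omega}{9}} + 1\right) e^{- \frac{\omega^{2}}{6} - \frac{5 \omega}{9} - \frac{25}{27}}}{6}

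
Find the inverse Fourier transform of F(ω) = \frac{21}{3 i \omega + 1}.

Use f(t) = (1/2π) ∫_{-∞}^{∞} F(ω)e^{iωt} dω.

f(t) = 7 e^{- \frac{t}{3}} u\left(t\right)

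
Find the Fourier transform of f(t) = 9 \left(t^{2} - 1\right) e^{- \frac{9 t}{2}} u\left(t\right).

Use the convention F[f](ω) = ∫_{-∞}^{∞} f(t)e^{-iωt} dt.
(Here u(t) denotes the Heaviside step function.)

F(ω) = \frac{18 \left(16 i \omega - \left(2 i \omega + 9\right)^{3} + 72\right)}{\left(2 i \omega + 9\right)^{4}}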